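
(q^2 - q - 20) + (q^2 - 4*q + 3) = 2*q^2 - 5*q - 17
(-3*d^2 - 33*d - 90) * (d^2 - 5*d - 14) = -3*d^4 - 18*d^3 + 117*d^2 + 912*d + 1260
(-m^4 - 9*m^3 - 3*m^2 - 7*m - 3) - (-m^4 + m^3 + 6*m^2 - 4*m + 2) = -10*m^3 - 9*m^2 - 3*m - 5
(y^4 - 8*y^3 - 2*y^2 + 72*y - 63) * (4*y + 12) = 4*y^5 - 20*y^4 - 104*y^3 + 264*y^2 + 612*y - 756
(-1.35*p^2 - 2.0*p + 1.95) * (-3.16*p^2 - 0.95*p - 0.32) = 4.266*p^4 + 7.6025*p^3 - 3.83*p^2 - 1.2125*p - 0.624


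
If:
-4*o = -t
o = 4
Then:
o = 4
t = 16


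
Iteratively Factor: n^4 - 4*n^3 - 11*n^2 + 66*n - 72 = (n + 4)*(n^3 - 8*n^2 + 21*n - 18) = (n - 3)*(n + 4)*(n^2 - 5*n + 6) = (n - 3)^2*(n + 4)*(n - 2)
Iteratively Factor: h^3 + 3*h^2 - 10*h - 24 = (h + 4)*(h^2 - h - 6) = (h + 2)*(h + 4)*(h - 3)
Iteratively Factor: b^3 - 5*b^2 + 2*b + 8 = (b - 2)*(b^2 - 3*b - 4) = (b - 4)*(b - 2)*(b + 1)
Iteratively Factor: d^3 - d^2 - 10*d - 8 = (d + 1)*(d^2 - 2*d - 8) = (d + 1)*(d + 2)*(d - 4)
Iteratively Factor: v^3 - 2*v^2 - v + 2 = (v - 1)*(v^2 - v - 2) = (v - 1)*(v + 1)*(v - 2)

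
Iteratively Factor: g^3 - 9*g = (g - 3)*(g^2 + 3*g) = g*(g - 3)*(g + 3)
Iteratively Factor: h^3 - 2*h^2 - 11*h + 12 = (h + 3)*(h^2 - 5*h + 4) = (h - 4)*(h + 3)*(h - 1)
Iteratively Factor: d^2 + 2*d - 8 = (d - 2)*(d + 4)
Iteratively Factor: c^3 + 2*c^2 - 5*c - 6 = (c - 2)*(c^2 + 4*c + 3) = (c - 2)*(c + 3)*(c + 1)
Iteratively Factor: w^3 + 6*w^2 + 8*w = (w + 2)*(w^2 + 4*w) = w*(w + 2)*(w + 4)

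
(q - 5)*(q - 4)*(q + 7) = q^3 - 2*q^2 - 43*q + 140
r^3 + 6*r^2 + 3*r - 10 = (r - 1)*(r + 2)*(r + 5)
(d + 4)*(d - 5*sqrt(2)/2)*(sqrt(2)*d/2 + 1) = sqrt(2)*d^3/2 - 3*d^2/2 + 2*sqrt(2)*d^2 - 6*d - 5*sqrt(2)*d/2 - 10*sqrt(2)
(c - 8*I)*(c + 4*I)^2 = c^3 + 48*c + 128*I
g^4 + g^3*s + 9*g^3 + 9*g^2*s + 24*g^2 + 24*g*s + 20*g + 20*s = (g + 2)^2*(g + 5)*(g + s)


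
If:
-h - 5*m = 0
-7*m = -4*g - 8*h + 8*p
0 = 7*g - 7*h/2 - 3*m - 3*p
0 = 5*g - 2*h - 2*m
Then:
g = 0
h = 0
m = 0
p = 0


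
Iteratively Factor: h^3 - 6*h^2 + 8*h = (h)*(h^2 - 6*h + 8) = h*(h - 2)*(h - 4)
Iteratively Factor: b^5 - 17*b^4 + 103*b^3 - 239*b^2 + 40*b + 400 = (b - 4)*(b^4 - 13*b^3 + 51*b^2 - 35*b - 100) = (b - 4)*(b + 1)*(b^3 - 14*b^2 + 65*b - 100) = (b - 4)^2*(b + 1)*(b^2 - 10*b + 25) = (b - 5)*(b - 4)^2*(b + 1)*(b - 5)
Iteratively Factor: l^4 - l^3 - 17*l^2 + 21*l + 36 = (l - 3)*(l^3 + 2*l^2 - 11*l - 12) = (l - 3)^2*(l^2 + 5*l + 4) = (l - 3)^2*(l + 4)*(l + 1)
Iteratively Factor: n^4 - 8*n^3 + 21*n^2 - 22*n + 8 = (n - 2)*(n^3 - 6*n^2 + 9*n - 4) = (n - 2)*(n - 1)*(n^2 - 5*n + 4) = (n - 2)*(n - 1)^2*(n - 4)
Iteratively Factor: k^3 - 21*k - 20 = (k + 4)*(k^2 - 4*k - 5) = (k - 5)*(k + 4)*(k + 1)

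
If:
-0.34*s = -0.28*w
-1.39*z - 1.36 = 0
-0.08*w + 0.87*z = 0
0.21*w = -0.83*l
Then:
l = 2.69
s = -8.76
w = -10.64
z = -0.98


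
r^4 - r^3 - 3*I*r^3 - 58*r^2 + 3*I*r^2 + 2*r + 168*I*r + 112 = (r - 8)*(r + 7)*(r - 2*I)*(r - I)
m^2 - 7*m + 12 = (m - 4)*(m - 3)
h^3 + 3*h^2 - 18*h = h*(h - 3)*(h + 6)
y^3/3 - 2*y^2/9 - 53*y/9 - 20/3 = (y/3 + 1)*(y - 5)*(y + 4/3)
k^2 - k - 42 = (k - 7)*(k + 6)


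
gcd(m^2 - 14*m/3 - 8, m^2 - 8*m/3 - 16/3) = m + 4/3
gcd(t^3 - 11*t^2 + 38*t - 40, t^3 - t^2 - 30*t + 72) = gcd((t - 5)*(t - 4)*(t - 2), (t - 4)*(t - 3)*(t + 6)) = t - 4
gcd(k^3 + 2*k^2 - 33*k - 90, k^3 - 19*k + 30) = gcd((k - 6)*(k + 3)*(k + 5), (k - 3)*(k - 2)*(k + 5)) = k + 5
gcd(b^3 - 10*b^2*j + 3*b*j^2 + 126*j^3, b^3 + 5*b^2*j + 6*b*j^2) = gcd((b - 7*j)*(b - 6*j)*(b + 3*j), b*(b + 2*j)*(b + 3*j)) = b + 3*j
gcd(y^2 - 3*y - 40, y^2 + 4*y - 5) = y + 5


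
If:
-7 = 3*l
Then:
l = -7/3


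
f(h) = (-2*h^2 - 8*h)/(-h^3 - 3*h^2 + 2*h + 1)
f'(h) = (-4*h - 8)/(-h^3 - 3*h^2 + 2*h + 1) + (-2*h^2 - 8*h)*(3*h^2 + 6*h - 2)/(-h^3 - 3*h^2 + 2*h + 1)^2 = 2*(-h*(h + 4)*(3*h^2 + 6*h - 2) + 2*(h + 2)*(h^3 + 3*h^2 - 2*h - 1))/(h^3 + 3*h^2 - 2*h - 1)^2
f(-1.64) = -1.30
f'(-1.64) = -0.59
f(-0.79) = -2.59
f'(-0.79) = -3.96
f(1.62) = 2.31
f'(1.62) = -2.73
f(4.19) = 0.59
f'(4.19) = -0.17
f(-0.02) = 0.17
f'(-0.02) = -8.63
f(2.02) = 1.57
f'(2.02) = -1.24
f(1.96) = 1.65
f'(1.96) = -1.37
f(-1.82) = -1.21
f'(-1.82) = -0.44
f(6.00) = 0.39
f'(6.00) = -0.07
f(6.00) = 0.39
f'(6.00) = -0.07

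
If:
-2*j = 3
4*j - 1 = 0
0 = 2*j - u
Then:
No Solution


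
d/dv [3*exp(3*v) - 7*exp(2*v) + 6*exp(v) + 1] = (9*exp(2*v) - 14*exp(v) + 6)*exp(v)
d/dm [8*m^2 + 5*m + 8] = 16*m + 5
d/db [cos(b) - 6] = -sin(b)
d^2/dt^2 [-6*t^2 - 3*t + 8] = -12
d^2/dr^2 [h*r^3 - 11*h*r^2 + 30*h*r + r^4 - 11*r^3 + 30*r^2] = 6*h*r - 22*h + 12*r^2 - 66*r + 60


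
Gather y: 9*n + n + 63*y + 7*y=10*n + 70*y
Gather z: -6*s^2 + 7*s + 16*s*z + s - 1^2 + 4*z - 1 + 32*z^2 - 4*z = -6*s^2 + 16*s*z + 8*s + 32*z^2 - 2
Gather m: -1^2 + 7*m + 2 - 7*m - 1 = 0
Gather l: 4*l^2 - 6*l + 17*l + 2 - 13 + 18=4*l^2 + 11*l + 7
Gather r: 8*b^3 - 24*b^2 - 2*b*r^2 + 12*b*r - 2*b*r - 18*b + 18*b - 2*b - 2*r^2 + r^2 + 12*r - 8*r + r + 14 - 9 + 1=8*b^3 - 24*b^2 - 2*b + r^2*(-2*b - 1) + r*(10*b + 5) + 6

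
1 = 1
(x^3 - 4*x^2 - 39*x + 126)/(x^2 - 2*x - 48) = (x^2 - 10*x + 21)/(x - 8)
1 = 1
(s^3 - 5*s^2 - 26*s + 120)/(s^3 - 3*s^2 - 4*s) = (s^2 - s - 30)/(s*(s + 1))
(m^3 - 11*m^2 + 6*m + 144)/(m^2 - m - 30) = (m^2 - 5*m - 24)/(m + 5)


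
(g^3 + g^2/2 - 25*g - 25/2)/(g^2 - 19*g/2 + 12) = (2*g^3 + g^2 - 50*g - 25)/(2*g^2 - 19*g + 24)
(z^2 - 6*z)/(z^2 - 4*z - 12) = z/(z + 2)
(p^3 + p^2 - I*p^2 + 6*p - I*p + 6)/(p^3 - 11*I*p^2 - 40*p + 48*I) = (p^2 + p*(1 + 2*I) + 2*I)/(p^2 - 8*I*p - 16)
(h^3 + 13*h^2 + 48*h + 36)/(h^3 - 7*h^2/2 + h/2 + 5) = 2*(h^2 + 12*h + 36)/(2*h^2 - 9*h + 10)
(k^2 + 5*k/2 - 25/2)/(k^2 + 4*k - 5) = (k - 5/2)/(k - 1)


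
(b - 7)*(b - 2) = b^2 - 9*b + 14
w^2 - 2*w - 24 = (w - 6)*(w + 4)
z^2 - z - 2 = (z - 2)*(z + 1)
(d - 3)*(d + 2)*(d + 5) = d^3 + 4*d^2 - 11*d - 30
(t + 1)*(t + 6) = t^2 + 7*t + 6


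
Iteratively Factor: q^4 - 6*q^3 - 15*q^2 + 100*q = (q)*(q^3 - 6*q^2 - 15*q + 100) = q*(q + 4)*(q^2 - 10*q + 25) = q*(q - 5)*(q + 4)*(q - 5)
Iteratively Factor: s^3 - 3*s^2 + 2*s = (s - 1)*(s^2 - 2*s) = s*(s - 1)*(s - 2)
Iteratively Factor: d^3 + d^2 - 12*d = (d + 4)*(d^2 - 3*d) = d*(d + 4)*(d - 3)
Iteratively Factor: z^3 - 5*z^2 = (z - 5)*(z^2) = z*(z - 5)*(z)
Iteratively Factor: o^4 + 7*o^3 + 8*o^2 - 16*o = (o - 1)*(o^3 + 8*o^2 + 16*o) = (o - 1)*(o + 4)*(o^2 + 4*o) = o*(o - 1)*(o + 4)*(o + 4)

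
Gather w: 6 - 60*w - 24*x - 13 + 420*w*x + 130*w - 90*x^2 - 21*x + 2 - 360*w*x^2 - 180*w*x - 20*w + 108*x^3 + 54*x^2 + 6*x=w*(-360*x^2 + 240*x + 50) + 108*x^3 - 36*x^2 - 39*x - 5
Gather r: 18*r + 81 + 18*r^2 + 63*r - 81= 18*r^2 + 81*r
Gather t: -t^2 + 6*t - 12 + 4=-t^2 + 6*t - 8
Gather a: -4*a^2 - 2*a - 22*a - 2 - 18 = -4*a^2 - 24*a - 20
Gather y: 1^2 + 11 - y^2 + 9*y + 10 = -y^2 + 9*y + 22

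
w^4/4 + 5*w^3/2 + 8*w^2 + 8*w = w*(w/4 + 1)*(w + 2)*(w + 4)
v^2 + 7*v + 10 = (v + 2)*(v + 5)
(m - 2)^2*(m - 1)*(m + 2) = m^4 - 3*m^3 - 2*m^2 + 12*m - 8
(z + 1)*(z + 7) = z^2 + 8*z + 7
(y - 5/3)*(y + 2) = y^2 + y/3 - 10/3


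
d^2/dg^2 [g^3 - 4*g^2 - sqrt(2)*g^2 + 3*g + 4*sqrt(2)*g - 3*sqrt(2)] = 6*g - 8 - 2*sqrt(2)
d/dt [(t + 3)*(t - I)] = 2*t + 3 - I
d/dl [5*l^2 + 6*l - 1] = 10*l + 6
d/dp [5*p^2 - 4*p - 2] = 10*p - 4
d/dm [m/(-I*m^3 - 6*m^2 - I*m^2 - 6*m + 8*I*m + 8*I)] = (-2*I*m^3 + m^2*(-6 - I) - 8*I)/(m^6 + m^5*(2 - 12*I) + m^4*(-51 - 24*I) + m^3*(-104 + 84*I) + m^2*(12 + 192*I) + m*(128 + 96*I) + 64)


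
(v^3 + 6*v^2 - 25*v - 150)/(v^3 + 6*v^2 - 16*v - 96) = (v^2 - 25)/(v^2 - 16)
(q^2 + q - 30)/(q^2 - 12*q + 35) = (q + 6)/(q - 7)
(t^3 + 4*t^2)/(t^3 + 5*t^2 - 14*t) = t*(t + 4)/(t^2 + 5*t - 14)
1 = 1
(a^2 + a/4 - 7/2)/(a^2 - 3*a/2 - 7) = (4*a - 7)/(2*(2*a - 7))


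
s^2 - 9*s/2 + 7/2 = (s - 7/2)*(s - 1)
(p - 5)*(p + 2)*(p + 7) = p^3 + 4*p^2 - 31*p - 70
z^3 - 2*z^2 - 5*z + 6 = (z - 3)*(z - 1)*(z + 2)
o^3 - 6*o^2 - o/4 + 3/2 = (o - 6)*(o - 1/2)*(o + 1/2)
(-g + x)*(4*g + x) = -4*g^2 + 3*g*x + x^2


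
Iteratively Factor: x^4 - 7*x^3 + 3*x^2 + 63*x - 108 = (x - 3)*(x^3 - 4*x^2 - 9*x + 36) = (x - 3)*(x + 3)*(x^2 - 7*x + 12) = (x - 3)^2*(x + 3)*(x - 4)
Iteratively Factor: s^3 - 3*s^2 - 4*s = (s - 4)*(s^2 + s) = s*(s - 4)*(s + 1)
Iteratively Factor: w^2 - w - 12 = (w + 3)*(w - 4)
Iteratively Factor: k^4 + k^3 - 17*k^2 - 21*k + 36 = (k - 1)*(k^3 + 2*k^2 - 15*k - 36) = (k - 1)*(k + 3)*(k^2 - k - 12) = (k - 1)*(k + 3)^2*(k - 4)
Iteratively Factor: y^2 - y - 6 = (y - 3)*(y + 2)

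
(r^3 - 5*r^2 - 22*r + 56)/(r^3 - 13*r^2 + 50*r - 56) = (r + 4)/(r - 4)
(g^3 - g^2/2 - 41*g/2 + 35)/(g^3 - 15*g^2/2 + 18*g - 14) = (g + 5)/(g - 2)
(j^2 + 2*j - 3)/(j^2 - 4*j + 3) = (j + 3)/(j - 3)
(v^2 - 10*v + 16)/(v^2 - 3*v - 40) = (v - 2)/(v + 5)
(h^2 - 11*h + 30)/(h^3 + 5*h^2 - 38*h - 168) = (h - 5)/(h^2 + 11*h + 28)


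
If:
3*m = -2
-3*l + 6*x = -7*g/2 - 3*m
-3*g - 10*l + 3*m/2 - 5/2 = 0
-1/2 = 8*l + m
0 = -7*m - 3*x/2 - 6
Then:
No Solution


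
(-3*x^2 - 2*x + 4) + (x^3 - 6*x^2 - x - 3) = x^3 - 9*x^2 - 3*x + 1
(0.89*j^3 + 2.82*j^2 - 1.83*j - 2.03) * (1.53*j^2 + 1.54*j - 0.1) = 1.3617*j^5 + 5.6852*j^4 + 1.4539*j^3 - 6.2061*j^2 - 2.9432*j + 0.203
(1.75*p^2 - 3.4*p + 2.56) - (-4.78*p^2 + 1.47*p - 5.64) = 6.53*p^2 - 4.87*p + 8.2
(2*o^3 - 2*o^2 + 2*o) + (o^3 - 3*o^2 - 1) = 3*o^3 - 5*o^2 + 2*o - 1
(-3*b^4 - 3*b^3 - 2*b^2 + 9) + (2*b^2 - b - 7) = -3*b^4 - 3*b^3 - b + 2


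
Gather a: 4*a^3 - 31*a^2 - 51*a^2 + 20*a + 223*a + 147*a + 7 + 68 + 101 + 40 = 4*a^3 - 82*a^2 + 390*a + 216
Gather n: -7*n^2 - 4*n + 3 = -7*n^2 - 4*n + 3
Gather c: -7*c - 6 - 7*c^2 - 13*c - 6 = -7*c^2 - 20*c - 12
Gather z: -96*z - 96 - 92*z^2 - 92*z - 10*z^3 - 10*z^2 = -10*z^3 - 102*z^2 - 188*z - 96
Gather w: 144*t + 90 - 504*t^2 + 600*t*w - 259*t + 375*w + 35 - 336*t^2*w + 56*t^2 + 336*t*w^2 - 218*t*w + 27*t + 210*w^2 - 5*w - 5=-448*t^2 - 88*t + w^2*(336*t + 210) + w*(-336*t^2 + 382*t + 370) + 120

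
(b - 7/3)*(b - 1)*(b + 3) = b^3 - b^2/3 - 23*b/3 + 7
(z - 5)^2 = z^2 - 10*z + 25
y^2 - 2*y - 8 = (y - 4)*(y + 2)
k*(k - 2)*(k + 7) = k^3 + 5*k^2 - 14*k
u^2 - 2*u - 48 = (u - 8)*(u + 6)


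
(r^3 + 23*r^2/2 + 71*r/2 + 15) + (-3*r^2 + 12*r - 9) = r^3 + 17*r^2/2 + 95*r/2 + 6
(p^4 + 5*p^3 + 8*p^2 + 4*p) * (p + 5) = p^5 + 10*p^4 + 33*p^3 + 44*p^2 + 20*p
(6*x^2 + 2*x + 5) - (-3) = 6*x^2 + 2*x + 8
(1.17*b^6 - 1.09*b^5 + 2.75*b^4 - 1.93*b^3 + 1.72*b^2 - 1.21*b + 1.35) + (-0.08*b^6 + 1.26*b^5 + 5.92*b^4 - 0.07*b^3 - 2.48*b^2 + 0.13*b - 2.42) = 1.09*b^6 + 0.17*b^5 + 8.67*b^4 - 2.0*b^3 - 0.76*b^2 - 1.08*b - 1.07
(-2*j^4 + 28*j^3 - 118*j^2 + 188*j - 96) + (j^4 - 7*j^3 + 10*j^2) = -j^4 + 21*j^3 - 108*j^2 + 188*j - 96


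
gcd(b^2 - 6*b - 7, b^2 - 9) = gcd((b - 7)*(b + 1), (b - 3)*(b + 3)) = 1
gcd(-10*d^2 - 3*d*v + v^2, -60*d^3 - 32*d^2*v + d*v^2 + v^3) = 2*d + v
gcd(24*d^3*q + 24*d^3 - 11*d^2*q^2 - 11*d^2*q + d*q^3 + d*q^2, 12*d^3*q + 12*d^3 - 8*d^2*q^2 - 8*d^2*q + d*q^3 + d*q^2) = d*q + d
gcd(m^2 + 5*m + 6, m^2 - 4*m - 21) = m + 3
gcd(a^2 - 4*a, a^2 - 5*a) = a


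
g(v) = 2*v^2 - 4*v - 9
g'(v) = 4*v - 4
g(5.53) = 30.04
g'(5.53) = 18.12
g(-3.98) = 38.60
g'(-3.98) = -19.92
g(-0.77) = -4.73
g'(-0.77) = -7.08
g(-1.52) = 1.70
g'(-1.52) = -10.08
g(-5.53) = 74.28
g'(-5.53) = -26.12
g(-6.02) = 87.56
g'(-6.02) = -28.08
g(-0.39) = -7.14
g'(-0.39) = -5.56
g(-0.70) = -5.22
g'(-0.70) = -6.80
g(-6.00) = 87.00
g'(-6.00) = -28.00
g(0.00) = -9.00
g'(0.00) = -4.00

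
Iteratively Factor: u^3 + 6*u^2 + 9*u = (u + 3)*(u^2 + 3*u) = u*(u + 3)*(u + 3)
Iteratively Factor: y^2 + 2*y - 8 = (y - 2)*(y + 4)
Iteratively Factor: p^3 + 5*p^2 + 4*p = (p + 4)*(p^2 + p) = p*(p + 4)*(p + 1)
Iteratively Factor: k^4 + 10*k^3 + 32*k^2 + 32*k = (k + 2)*(k^3 + 8*k^2 + 16*k) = (k + 2)*(k + 4)*(k^2 + 4*k) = (k + 2)*(k + 4)^2*(k)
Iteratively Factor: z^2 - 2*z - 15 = (z - 5)*(z + 3)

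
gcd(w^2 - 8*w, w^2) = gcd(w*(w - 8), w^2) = w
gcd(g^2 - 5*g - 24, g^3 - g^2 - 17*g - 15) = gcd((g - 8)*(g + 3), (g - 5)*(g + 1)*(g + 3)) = g + 3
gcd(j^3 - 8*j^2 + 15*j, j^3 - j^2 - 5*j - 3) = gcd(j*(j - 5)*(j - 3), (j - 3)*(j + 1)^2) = j - 3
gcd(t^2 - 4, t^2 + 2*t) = t + 2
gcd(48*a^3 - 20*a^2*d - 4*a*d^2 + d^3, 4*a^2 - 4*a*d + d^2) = 2*a - d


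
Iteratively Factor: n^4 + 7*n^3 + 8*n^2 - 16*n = (n + 4)*(n^3 + 3*n^2 - 4*n) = (n - 1)*(n + 4)*(n^2 + 4*n) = (n - 1)*(n + 4)^2*(n)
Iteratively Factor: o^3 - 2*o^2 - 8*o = (o)*(o^2 - 2*o - 8) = o*(o + 2)*(o - 4)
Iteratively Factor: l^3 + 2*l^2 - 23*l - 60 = (l + 3)*(l^2 - l - 20) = (l + 3)*(l + 4)*(l - 5)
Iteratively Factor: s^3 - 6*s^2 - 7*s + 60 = (s - 5)*(s^2 - s - 12) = (s - 5)*(s - 4)*(s + 3)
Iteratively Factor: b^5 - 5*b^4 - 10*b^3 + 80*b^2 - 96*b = (b)*(b^4 - 5*b^3 - 10*b^2 + 80*b - 96) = b*(b - 3)*(b^3 - 2*b^2 - 16*b + 32) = b*(b - 4)*(b - 3)*(b^2 + 2*b - 8) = b*(b - 4)*(b - 3)*(b + 4)*(b - 2)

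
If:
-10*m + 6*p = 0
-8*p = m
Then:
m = 0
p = 0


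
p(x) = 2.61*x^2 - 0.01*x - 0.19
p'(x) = 5.22*x - 0.01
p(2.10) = 11.30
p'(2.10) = 10.95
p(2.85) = 20.98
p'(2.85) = 14.87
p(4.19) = 45.59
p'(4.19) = 21.86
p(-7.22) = 135.94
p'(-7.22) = -37.70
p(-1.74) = 7.73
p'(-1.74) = -9.09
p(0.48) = 0.41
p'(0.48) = 2.50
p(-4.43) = 51.08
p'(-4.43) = -23.13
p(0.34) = 0.11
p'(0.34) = 1.76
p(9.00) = 211.13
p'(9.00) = 46.97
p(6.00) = 93.71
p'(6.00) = 31.31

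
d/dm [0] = 0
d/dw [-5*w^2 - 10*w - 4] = -10*w - 10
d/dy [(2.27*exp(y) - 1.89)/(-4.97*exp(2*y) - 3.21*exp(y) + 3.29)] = (11.2819*exp(2*y) - 18.7866*exp(y) + 1.4014)*exp(y)/(24.7009*exp(4*y) + 31.9074*exp(3*y) - 22.3985*exp(2*y) - 21.1218*exp(y) + 10.8241)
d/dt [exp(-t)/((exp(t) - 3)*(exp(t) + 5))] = (-3*exp(2*t) - 4*exp(t) + 15)*exp(-t)/(exp(4*t) + 4*exp(3*t) - 26*exp(2*t) - 60*exp(t) + 225)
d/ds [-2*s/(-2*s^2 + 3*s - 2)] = 4*(1 - s^2)/(4*s^4 - 12*s^3 + 17*s^2 - 12*s + 4)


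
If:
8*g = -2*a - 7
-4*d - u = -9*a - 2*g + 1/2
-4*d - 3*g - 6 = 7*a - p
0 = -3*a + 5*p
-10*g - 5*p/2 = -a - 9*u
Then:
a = -755/5174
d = -26393/41392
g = -8677/10348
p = -453/5174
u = -9725/10348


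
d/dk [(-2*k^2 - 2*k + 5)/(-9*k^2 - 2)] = 2*(-9*k^2 + 49*k + 2)/(81*k^4 + 36*k^2 + 4)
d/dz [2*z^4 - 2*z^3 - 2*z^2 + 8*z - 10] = 8*z^3 - 6*z^2 - 4*z + 8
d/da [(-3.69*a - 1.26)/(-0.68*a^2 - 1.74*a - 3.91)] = (-2.5092*a^2 - 1.7136*a + 12.2355)/(0.4624*a^4 + 2.3664*a^3 + 8.3452*a^2 + 13.6068*a + 15.2881)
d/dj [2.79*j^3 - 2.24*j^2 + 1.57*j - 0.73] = 8.37*j^2 - 4.48*j + 1.57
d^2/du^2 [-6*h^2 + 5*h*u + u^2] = 2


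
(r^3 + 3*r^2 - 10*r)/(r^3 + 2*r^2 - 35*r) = (r^2 + 3*r - 10)/(r^2 + 2*r - 35)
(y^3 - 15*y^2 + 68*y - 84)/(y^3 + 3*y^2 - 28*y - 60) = (y^3 - 15*y^2 + 68*y - 84)/(y^3 + 3*y^2 - 28*y - 60)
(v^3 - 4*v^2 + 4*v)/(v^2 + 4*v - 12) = v*(v - 2)/(v + 6)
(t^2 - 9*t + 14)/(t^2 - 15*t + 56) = (t - 2)/(t - 8)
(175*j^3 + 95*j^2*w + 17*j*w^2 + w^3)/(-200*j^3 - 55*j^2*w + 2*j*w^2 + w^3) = (7*j + w)/(-8*j + w)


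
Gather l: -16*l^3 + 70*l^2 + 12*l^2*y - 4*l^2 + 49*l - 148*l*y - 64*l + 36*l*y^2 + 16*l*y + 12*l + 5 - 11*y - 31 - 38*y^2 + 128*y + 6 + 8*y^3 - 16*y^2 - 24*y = -16*l^3 + l^2*(12*y + 66) + l*(36*y^2 - 132*y - 3) + 8*y^3 - 54*y^2 + 93*y - 20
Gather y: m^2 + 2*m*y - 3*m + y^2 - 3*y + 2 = m^2 - 3*m + y^2 + y*(2*m - 3) + 2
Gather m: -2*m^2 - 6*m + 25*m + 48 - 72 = -2*m^2 + 19*m - 24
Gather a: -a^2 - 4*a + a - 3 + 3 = -a^2 - 3*a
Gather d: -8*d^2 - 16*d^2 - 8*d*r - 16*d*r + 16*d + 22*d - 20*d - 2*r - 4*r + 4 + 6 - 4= -24*d^2 + d*(18 - 24*r) - 6*r + 6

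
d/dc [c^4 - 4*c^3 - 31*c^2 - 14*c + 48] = 4*c^3 - 12*c^2 - 62*c - 14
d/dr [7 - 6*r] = -6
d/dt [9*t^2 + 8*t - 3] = 18*t + 8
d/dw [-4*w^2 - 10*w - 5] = -8*w - 10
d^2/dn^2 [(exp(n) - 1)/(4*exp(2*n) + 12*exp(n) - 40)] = (exp(4*n) - 7*exp(3*n) + 51*exp(2*n) - 19*exp(n) + 70)*exp(n)/(4*(exp(6*n) + 9*exp(5*n) - 3*exp(4*n) - 153*exp(3*n) + 30*exp(2*n) + 900*exp(n) - 1000))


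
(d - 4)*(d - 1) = d^2 - 5*d + 4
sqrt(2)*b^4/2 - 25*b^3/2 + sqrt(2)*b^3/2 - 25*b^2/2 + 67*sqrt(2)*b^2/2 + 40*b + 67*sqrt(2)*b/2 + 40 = (b - 8*sqrt(2))*(b - 5*sqrt(2))*(b + sqrt(2)/2)*(sqrt(2)*b/2 + sqrt(2)/2)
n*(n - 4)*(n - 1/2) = n^3 - 9*n^2/2 + 2*n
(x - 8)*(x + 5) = x^2 - 3*x - 40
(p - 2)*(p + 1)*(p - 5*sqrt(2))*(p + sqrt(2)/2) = p^4 - 9*sqrt(2)*p^3/2 - p^3 - 7*p^2 + 9*sqrt(2)*p^2/2 + 5*p + 9*sqrt(2)*p + 10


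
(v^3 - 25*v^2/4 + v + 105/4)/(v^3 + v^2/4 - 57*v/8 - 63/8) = 2*(v - 5)/(2*v + 3)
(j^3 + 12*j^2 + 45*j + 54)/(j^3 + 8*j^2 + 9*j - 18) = (j + 3)/(j - 1)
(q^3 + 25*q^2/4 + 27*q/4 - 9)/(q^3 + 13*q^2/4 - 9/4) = (q + 4)/(q + 1)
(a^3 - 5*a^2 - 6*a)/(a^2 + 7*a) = (a^2 - 5*a - 6)/(a + 7)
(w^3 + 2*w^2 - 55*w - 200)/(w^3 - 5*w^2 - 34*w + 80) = (w + 5)/(w - 2)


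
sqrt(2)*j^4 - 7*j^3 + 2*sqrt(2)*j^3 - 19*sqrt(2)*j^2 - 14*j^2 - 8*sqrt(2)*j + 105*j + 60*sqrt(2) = (j - 3)*(j + 5)*(j - 4*sqrt(2))*(sqrt(2)*j + 1)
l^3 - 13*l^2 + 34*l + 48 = (l - 8)*(l - 6)*(l + 1)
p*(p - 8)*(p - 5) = p^3 - 13*p^2 + 40*p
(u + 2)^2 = u^2 + 4*u + 4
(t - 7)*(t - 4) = t^2 - 11*t + 28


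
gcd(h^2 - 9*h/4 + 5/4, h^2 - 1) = h - 1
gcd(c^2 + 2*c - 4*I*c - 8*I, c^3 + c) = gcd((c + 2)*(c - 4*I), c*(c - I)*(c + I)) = 1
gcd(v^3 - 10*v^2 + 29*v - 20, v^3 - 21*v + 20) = v^2 - 5*v + 4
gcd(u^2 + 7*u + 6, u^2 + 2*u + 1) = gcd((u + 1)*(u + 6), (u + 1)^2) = u + 1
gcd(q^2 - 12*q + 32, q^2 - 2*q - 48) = q - 8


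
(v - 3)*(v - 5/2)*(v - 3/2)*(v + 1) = v^4 - 6*v^3 + 35*v^2/4 + 9*v/2 - 45/4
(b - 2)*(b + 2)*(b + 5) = b^3 + 5*b^2 - 4*b - 20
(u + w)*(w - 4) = u*w - 4*u + w^2 - 4*w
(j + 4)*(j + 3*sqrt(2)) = j^2 + 4*j + 3*sqrt(2)*j + 12*sqrt(2)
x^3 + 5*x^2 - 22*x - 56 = (x - 4)*(x + 2)*(x + 7)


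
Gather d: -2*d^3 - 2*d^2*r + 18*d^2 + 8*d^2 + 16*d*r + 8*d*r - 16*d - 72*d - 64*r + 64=-2*d^3 + d^2*(26 - 2*r) + d*(24*r - 88) - 64*r + 64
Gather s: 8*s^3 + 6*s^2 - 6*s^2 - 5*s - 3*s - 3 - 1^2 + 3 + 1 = 8*s^3 - 8*s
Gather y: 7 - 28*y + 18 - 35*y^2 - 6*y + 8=-35*y^2 - 34*y + 33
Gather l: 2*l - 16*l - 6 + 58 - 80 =-14*l - 28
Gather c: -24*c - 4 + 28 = 24 - 24*c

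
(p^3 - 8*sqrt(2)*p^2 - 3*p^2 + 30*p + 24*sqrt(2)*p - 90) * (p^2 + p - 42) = p^5 - 8*sqrt(2)*p^4 - 2*p^4 - 15*p^3 + 16*sqrt(2)*p^3 + 66*p^2 + 360*sqrt(2)*p^2 - 1008*sqrt(2)*p - 1350*p + 3780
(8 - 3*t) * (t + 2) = -3*t^2 + 2*t + 16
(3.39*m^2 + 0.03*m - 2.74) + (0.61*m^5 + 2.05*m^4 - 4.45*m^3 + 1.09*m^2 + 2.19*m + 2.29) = 0.61*m^5 + 2.05*m^4 - 4.45*m^3 + 4.48*m^2 + 2.22*m - 0.45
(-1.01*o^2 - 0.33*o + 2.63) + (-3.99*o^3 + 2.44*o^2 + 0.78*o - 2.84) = -3.99*o^3 + 1.43*o^2 + 0.45*o - 0.21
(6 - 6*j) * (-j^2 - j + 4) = 6*j^3 - 30*j + 24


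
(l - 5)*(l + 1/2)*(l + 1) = l^3 - 7*l^2/2 - 7*l - 5/2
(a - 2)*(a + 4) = a^2 + 2*a - 8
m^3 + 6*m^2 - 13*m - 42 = (m - 3)*(m + 2)*(m + 7)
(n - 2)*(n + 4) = n^2 + 2*n - 8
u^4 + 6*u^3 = u^3*(u + 6)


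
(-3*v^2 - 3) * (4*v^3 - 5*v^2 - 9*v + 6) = -12*v^5 + 15*v^4 + 15*v^3 - 3*v^2 + 27*v - 18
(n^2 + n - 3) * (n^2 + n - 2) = n^4 + 2*n^3 - 4*n^2 - 5*n + 6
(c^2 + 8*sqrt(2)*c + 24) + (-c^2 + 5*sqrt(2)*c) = 13*sqrt(2)*c + 24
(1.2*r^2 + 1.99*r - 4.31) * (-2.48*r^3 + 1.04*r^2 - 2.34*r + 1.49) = -2.976*r^5 - 3.6872*r^4 + 9.9504*r^3 - 7.351*r^2 + 13.0505*r - 6.4219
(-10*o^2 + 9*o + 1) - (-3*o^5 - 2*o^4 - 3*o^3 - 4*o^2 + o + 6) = 3*o^5 + 2*o^4 + 3*o^3 - 6*o^2 + 8*o - 5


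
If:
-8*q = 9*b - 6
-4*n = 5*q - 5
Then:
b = 2/3 - 8*q/9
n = 5/4 - 5*q/4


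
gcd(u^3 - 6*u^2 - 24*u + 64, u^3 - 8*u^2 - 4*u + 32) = u^2 - 10*u + 16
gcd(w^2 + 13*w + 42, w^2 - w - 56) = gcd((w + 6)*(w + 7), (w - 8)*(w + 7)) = w + 7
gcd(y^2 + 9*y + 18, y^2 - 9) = y + 3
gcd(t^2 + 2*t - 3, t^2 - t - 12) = t + 3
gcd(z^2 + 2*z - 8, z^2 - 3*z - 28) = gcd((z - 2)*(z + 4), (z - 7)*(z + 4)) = z + 4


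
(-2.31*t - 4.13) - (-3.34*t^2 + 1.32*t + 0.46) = 3.34*t^2 - 3.63*t - 4.59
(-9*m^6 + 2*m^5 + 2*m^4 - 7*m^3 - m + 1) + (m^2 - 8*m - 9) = -9*m^6 + 2*m^5 + 2*m^4 - 7*m^3 + m^2 - 9*m - 8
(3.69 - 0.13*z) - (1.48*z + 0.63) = 3.06 - 1.61*z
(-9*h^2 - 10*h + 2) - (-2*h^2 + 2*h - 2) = -7*h^2 - 12*h + 4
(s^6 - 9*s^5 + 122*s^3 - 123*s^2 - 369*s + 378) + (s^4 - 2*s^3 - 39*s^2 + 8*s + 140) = s^6 - 9*s^5 + s^4 + 120*s^3 - 162*s^2 - 361*s + 518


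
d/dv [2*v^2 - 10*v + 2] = 4*v - 10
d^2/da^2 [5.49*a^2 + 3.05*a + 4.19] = 10.9800000000000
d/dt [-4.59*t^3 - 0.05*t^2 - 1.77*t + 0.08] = -13.77*t^2 - 0.1*t - 1.77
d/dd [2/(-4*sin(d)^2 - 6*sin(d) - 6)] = (4*sin(d) + 3)*cos(d)/(3*sin(d) - cos(2*d) + 4)^2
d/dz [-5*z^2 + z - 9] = 1 - 10*z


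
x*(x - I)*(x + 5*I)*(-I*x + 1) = -I*x^4 + 5*x^3 - I*x^2 + 5*x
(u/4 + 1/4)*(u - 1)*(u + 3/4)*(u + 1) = u^4/4 + 7*u^3/16 - u^2/16 - 7*u/16 - 3/16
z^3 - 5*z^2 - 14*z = z*(z - 7)*(z + 2)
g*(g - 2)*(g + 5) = g^3 + 3*g^2 - 10*g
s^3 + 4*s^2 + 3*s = s*(s + 1)*(s + 3)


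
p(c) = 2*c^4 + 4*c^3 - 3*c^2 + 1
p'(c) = 8*c^3 + 12*c^2 - 6*c = 2*c*(4*c^2 + 6*c - 3)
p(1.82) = 37.12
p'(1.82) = 77.06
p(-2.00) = -11.00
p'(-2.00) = -4.00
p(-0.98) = -3.80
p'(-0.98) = 9.88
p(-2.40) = -5.22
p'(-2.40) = -27.07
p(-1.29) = -7.04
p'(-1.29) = 10.54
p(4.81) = 1447.29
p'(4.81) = 1139.05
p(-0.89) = -2.94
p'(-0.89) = 9.21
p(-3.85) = 167.68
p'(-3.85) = -255.56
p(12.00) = 47953.00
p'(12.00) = 15480.00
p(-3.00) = 28.00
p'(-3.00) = -90.00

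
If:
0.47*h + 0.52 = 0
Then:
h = -1.11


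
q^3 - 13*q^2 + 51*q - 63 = (q - 7)*(q - 3)^2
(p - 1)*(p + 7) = p^2 + 6*p - 7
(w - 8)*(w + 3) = w^2 - 5*w - 24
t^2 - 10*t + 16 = (t - 8)*(t - 2)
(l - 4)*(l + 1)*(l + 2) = l^3 - l^2 - 10*l - 8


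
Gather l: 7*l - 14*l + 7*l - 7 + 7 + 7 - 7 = 0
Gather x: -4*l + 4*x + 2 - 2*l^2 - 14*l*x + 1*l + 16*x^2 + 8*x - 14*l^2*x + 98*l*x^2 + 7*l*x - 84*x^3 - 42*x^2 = -2*l^2 - 3*l - 84*x^3 + x^2*(98*l - 26) + x*(-14*l^2 - 7*l + 12) + 2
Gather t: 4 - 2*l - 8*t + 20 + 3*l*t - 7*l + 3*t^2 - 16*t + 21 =-9*l + 3*t^2 + t*(3*l - 24) + 45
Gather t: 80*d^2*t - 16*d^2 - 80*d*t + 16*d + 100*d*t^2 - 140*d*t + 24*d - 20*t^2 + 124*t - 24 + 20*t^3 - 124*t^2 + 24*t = -16*d^2 + 40*d + 20*t^3 + t^2*(100*d - 144) + t*(80*d^2 - 220*d + 148) - 24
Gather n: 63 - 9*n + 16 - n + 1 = 80 - 10*n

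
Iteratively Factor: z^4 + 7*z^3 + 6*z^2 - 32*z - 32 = (z - 2)*(z^3 + 9*z^2 + 24*z + 16) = (z - 2)*(z + 1)*(z^2 + 8*z + 16) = (z - 2)*(z + 1)*(z + 4)*(z + 4)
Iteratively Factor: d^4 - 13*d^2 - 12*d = (d + 3)*(d^3 - 3*d^2 - 4*d) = (d - 4)*(d + 3)*(d^2 + d) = (d - 4)*(d + 1)*(d + 3)*(d)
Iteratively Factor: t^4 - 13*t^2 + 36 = (t + 3)*(t^3 - 3*t^2 - 4*t + 12) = (t + 2)*(t + 3)*(t^2 - 5*t + 6) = (t - 3)*(t + 2)*(t + 3)*(t - 2)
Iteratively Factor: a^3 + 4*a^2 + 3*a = (a)*(a^2 + 4*a + 3) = a*(a + 1)*(a + 3)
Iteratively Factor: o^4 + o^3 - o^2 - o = (o)*(o^3 + o^2 - o - 1) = o*(o + 1)*(o^2 - 1) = o*(o - 1)*(o + 1)*(o + 1)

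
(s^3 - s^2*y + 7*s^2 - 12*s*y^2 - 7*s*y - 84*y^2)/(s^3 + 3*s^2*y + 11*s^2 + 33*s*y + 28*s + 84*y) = (s - 4*y)/(s + 4)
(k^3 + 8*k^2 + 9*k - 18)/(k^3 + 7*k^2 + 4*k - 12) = (k + 3)/(k + 2)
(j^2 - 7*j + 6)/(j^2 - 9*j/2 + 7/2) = 2*(j - 6)/(2*j - 7)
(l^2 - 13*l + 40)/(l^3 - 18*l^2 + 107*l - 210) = (l - 8)/(l^2 - 13*l + 42)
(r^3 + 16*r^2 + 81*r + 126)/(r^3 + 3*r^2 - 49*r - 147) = (r + 6)/(r - 7)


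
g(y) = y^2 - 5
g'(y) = 2*y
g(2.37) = 0.62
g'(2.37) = 4.74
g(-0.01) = -5.00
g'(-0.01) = -0.02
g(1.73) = -2.01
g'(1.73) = 3.46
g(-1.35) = -3.18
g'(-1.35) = -2.70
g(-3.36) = 6.29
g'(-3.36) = -6.72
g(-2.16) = -0.33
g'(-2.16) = -4.32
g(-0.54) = -4.71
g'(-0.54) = -1.08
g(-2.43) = 0.90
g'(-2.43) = -4.86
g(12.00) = 139.00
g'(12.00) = 24.00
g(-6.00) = 31.00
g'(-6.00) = -12.00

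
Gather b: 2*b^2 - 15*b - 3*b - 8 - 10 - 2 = 2*b^2 - 18*b - 20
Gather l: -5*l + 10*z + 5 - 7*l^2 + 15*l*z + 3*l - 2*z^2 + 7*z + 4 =-7*l^2 + l*(15*z - 2) - 2*z^2 + 17*z + 9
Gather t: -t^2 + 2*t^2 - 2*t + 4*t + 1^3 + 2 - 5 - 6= t^2 + 2*t - 8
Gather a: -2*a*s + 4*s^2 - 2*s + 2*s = -2*a*s + 4*s^2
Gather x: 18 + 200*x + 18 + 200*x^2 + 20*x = 200*x^2 + 220*x + 36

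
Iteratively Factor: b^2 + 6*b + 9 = (b + 3)*(b + 3)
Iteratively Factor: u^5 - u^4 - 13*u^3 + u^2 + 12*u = (u - 1)*(u^4 - 13*u^2 - 12*u) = (u - 4)*(u - 1)*(u^3 + 4*u^2 + 3*u) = u*(u - 4)*(u - 1)*(u^2 + 4*u + 3) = u*(u - 4)*(u - 1)*(u + 3)*(u + 1)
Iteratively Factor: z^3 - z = (z + 1)*(z^2 - z) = z*(z + 1)*(z - 1)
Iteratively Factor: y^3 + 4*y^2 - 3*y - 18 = (y + 3)*(y^2 + y - 6) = (y + 3)^2*(y - 2)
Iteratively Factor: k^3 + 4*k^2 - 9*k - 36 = (k + 4)*(k^2 - 9) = (k + 3)*(k + 4)*(k - 3)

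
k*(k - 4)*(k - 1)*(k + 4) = k^4 - k^3 - 16*k^2 + 16*k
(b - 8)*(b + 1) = b^2 - 7*b - 8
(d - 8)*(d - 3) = d^2 - 11*d + 24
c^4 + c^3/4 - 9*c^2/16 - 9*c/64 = c*(c - 3/4)*(c + 1/4)*(c + 3/4)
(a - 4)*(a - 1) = a^2 - 5*a + 4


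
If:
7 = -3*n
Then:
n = -7/3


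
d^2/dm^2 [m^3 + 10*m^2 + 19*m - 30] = 6*m + 20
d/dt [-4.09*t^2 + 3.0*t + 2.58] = 3.0 - 8.18*t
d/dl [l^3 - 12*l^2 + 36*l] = 3*l^2 - 24*l + 36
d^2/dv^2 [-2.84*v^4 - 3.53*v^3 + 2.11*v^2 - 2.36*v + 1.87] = -34.08*v^2 - 21.18*v + 4.22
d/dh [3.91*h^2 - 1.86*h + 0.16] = 7.82*h - 1.86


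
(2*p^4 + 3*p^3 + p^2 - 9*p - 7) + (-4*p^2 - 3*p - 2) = 2*p^4 + 3*p^3 - 3*p^2 - 12*p - 9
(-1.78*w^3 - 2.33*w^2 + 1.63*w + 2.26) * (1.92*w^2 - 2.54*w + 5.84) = -3.4176*w^5 + 0.0476000000000001*w^4 - 1.3474*w^3 - 13.4082*w^2 + 3.7788*w + 13.1984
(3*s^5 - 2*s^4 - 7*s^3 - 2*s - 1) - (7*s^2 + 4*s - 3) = 3*s^5 - 2*s^4 - 7*s^3 - 7*s^2 - 6*s + 2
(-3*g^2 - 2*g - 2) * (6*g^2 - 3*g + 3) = -18*g^4 - 3*g^3 - 15*g^2 - 6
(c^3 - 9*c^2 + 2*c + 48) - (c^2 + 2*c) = c^3 - 10*c^2 + 48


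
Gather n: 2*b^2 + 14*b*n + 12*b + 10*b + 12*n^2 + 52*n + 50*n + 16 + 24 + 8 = 2*b^2 + 22*b + 12*n^2 + n*(14*b + 102) + 48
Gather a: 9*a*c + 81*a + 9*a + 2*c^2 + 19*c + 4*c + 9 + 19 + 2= a*(9*c + 90) + 2*c^2 + 23*c + 30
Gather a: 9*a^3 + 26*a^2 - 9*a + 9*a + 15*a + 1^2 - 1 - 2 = 9*a^3 + 26*a^2 + 15*a - 2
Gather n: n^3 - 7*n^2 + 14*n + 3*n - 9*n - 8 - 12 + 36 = n^3 - 7*n^2 + 8*n + 16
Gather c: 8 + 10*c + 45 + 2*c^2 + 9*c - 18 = 2*c^2 + 19*c + 35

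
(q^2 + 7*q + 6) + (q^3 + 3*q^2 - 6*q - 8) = q^3 + 4*q^2 + q - 2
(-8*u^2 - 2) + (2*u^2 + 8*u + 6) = -6*u^2 + 8*u + 4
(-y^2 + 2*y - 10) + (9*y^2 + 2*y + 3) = 8*y^2 + 4*y - 7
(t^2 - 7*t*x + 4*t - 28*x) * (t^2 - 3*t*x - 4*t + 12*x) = t^4 - 10*t^3*x + 21*t^2*x^2 - 16*t^2 + 160*t*x - 336*x^2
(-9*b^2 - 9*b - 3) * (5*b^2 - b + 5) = -45*b^4 - 36*b^3 - 51*b^2 - 42*b - 15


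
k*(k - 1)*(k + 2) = k^3 + k^2 - 2*k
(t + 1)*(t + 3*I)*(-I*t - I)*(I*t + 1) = t^4 + 2*t^3 + 2*I*t^3 + 4*t^2 + 4*I*t^2 + 6*t + 2*I*t + 3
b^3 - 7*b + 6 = (b - 2)*(b - 1)*(b + 3)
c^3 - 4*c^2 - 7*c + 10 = (c - 5)*(c - 1)*(c + 2)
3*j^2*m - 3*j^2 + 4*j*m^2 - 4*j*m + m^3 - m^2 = (j + m)*(3*j + m)*(m - 1)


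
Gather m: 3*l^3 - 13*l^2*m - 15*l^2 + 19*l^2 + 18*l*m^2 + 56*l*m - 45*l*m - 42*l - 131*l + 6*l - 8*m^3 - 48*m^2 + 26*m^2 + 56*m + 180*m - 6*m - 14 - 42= 3*l^3 + 4*l^2 - 167*l - 8*m^3 + m^2*(18*l - 22) + m*(-13*l^2 + 11*l + 230) - 56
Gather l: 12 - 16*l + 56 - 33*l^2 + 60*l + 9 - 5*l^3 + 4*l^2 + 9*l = -5*l^3 - 29*l^2 + 53*l + 77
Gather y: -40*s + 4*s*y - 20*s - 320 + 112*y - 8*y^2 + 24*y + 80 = -60*s - 8*y^2 + y*(4*s + 136) - 240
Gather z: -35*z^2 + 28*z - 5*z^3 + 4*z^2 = -5*z^3 - 31*z^2 + 28*z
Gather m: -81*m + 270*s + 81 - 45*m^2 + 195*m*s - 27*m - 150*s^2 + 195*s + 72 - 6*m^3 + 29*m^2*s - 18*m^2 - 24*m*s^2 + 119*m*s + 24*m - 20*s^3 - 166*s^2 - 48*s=-6*m^3 + m^2*(29*s - 63) + m*(-24*s^2 + 314*s - 84) - 20*s^3 - 316*s^2 + 417*s + 153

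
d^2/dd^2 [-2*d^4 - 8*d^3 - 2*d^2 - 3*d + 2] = -24*d^2 - 48*d - 4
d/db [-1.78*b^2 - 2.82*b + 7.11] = -3.56*b - 2.82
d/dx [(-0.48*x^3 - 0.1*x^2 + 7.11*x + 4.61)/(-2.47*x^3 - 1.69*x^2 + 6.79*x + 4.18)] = (0.5642*x^4 + 28.605*x^3 + 39.4778*x^2 + 14.7458*x - 1.5821)/(6.1009*x^6 + 8.3486*x^5 - 30.6865*x^4 - 43.5994*x^3 + 31.9757*x^2 + 56.7644*x + 17.4724)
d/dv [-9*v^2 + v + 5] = 1 - 18*v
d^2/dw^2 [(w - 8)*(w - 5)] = 2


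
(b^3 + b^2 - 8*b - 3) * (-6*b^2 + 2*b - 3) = -6*b^5 - 4*b^4 + 47*b^3 - b^2 + 18*b + 9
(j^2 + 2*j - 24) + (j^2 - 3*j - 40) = 2*j^2 - j - 64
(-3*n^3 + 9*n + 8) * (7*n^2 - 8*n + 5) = -21*n^5 + 24*n^4 + 48*n^3 - 16*n^2 - 19*n + 40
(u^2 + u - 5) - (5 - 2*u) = u^2 + 3*u - 10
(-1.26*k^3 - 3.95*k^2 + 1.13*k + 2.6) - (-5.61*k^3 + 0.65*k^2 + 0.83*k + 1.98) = 4.35*k^3 - 4.6*k^2 + 0.3*k + 0.62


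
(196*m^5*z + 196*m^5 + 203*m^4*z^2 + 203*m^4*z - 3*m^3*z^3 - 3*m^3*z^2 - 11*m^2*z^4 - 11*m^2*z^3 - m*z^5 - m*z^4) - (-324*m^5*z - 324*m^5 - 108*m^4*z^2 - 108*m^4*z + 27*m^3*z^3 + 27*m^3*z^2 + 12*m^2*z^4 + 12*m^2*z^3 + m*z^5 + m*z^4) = 520*m^5*z + 520*m^5 + 311*m^4*z^2 + 311*m^4*z - 30*m^3*z^3 - 30*m^3*z^2 - 23*m^2*z^4 - 23*m^2*z^3 - 2*m*z^5 - 2*m*z^4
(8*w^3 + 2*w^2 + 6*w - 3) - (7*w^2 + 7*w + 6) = 8*w^3 - 5*w^2 - w - 9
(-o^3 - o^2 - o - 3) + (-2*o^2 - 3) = -o^3 - 3*o^2 - o - 6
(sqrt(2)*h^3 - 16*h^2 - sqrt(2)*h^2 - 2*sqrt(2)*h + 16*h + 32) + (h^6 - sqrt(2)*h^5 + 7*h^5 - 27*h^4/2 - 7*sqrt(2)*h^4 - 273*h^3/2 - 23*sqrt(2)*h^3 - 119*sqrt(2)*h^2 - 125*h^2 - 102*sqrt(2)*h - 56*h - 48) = h^6 - sqrt(2)*h^5 + 7*h^5 - 27*h^4/2 - 7*sqrt(2)*h^4 - 273*h^3/2 - 22*sqrt(2)*h^3 - 120*sqrt(2)*h^2 - 141*h^2 - 104*sqrt(2)*h - 40*h - 16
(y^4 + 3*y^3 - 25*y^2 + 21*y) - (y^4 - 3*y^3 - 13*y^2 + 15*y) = 6*y^3 - 12*y^2 + 6*y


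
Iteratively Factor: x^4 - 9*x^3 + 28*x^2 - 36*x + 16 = (x - 2)*(x^3 - 7*x^2 + 14*x - 8) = (x - 2)^2*(x^2 - 5*x + 4) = (x - 4)*(x - 2)^2*(x - 1)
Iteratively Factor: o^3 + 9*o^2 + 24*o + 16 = (o + 4)*(o^2 + 5*o + 4) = (o + 1)*(o + 4)*(o + 4)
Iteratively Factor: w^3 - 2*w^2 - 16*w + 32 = (w - 4)*(w^2 + 2*w - 8) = (w - 4)*(w + 4)*(w - 2)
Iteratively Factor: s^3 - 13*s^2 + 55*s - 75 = (s - 5)*(s^2 - 8*s + 15) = (s - 5)*(s - 3)*(s - 5)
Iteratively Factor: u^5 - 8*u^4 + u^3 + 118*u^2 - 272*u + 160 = (u + 4)*(u^4 - 12*u^3 + 49*u^2 - 78*u + 40) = (u - 4)*(u + 4)*(u^3 - 8*u^2 + 17*u - 10) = (u - 4)*(u - 2)*(u + 4)*(u^2 - 6*u + 5) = (u - 4)*(u - 2)*(u - 1)*(u + 4)*(u - 5)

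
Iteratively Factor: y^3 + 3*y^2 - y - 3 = (y + 1)*(y^2 + 2*y - 3) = (y - 1)*(y + 1)*(y + 3)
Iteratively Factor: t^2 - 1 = (t + 1)*(t - 1)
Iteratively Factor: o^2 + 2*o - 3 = (o + 3)*(o - 1)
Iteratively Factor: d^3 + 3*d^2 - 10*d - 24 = (d + 2)*(d^2 + d - 12) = (d - 3)*(d + 2)*(d + 4)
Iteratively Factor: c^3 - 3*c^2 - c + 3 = (c - 3)*(c^2 - 1) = (c - 3)*(c - 1)*(c + 1)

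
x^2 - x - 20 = (x - 5)*(x + 4)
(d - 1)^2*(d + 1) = d^3 - d^2 - d + 1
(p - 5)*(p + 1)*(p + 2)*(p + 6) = p^4 + 4*p^3 - 25*p^2 - 88*p - 60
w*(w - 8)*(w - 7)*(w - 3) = w^4 - 18*w^3 + 101*w^2 - 168*w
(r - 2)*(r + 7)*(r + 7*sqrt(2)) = r^3 + 5*r^2 + 7*sqrt(2)*r^2 - 14*r + 35*sqrt(2)*r - 98*sqrt(2)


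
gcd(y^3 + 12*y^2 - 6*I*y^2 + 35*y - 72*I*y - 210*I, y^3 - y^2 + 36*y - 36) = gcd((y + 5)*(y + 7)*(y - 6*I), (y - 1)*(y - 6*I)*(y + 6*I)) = y - 6*I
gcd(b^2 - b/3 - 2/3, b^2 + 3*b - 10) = 1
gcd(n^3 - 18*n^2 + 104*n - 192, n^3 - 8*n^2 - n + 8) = n - 8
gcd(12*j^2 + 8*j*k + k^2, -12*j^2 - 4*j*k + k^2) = 2*j + k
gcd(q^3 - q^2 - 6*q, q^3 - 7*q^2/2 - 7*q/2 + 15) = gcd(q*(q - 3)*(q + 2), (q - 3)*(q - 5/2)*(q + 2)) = q^2 - q - 6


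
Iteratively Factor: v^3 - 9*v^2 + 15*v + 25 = (v + 1)*(v^2 - 10*v + 25) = (v - 5)*(v + 1)*(v - 5)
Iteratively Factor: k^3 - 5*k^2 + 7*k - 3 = (k - 1)*(k^2 - 4*k + 3) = (k - 1)^2*(k - 3)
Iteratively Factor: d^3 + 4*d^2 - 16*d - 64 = (d + 4)*(d^2 - 16) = (d - 4)*(d + 4)*(d + 4)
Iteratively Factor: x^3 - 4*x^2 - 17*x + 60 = (x - 5)*(x^2 + x - 12) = (x - 5)*(x + 4)*(x - 3)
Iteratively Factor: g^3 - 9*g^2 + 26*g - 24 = (g - 4)*(g^2 - 5*g + 6) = (g - 4)*(g - 2)*(g - 3)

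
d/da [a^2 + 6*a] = 2*a + 6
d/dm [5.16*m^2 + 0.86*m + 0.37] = 10.32*m + 0.86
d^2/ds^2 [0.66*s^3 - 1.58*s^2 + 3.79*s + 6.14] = 3.96*s - 3.16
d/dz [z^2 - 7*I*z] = 2*z - 7*I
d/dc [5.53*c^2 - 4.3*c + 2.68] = 11.06*c - 4.3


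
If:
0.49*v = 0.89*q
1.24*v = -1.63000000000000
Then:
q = -0.72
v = -1.31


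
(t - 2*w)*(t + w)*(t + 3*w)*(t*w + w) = t^4*w + 2*t^3*w^2 + t^3*w - 5*t^2*w^3 + 2*t^2*w^2 - 6*t*w^4 - 5*t*w^3 - 6*w^4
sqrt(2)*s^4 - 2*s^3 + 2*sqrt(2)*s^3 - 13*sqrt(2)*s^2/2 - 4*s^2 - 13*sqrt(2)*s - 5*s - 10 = (s + 2)*(s - 5*sqrt(2)/2)*(s + sqrt(2))*(sqrt(2)*s + 1)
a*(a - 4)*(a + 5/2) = a^3 - 3*a^2/2 - 10*a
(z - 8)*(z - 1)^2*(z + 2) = z^4 - 8*z^3 - 3*z^2 + 26*z - 16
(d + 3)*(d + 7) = d^2 + 10*d + 21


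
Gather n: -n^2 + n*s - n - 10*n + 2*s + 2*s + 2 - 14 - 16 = -n^2 + n*(s - 11) + 4*s - 28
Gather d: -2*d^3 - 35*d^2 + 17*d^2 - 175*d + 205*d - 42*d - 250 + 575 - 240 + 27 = -2*d^3 - 18*d^2 - 12*d + 112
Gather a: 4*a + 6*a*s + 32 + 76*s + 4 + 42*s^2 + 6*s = a*(6*s + 4) + 42*s^2 + 82*s + 36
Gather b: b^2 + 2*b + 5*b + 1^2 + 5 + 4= b^2 + 7*b + 10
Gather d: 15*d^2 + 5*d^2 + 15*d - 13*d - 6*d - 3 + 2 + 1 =20*d^2 - 4*d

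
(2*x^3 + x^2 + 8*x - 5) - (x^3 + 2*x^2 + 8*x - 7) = x^3 - x^2 + 2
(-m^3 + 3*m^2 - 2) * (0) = 0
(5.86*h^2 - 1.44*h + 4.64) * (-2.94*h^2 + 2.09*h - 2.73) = -17.2284*h^4 + 16.481*h^3 - 32.649*h^2 + 13.6288*h - 12.6672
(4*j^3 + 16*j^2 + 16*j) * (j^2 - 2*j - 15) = 4*j^5 + 8*j^4 - 76*j^3 - 272*j^2 - 240*j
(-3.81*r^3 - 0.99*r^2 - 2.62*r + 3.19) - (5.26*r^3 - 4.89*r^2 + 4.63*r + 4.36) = -9.07*r^3 + 3.9*r^2 - 7.25*r - 1.17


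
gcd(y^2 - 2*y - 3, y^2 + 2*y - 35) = 1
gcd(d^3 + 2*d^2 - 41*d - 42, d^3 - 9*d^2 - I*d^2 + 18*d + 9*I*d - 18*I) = d - 6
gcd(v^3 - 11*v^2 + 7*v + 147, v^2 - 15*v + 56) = v - 7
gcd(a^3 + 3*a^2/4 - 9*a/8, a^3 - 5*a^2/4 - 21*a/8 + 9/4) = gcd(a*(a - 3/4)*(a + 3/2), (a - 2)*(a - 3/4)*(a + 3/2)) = a^2 + 3*a/4 - 9/8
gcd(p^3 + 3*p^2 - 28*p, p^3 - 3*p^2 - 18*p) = p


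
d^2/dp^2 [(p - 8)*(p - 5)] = 2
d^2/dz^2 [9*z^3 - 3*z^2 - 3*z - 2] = 54*z - 6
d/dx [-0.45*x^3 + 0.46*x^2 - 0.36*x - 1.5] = -1.35*x^2 + 0.92*x - 0.36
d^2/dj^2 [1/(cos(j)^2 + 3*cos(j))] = (-(1 - cos(2*j))^2 + 45*cos(j)/4 - 11*cos(2*j)/2 - 9*cos(3*j)/4 + 33/2)/((cos(j) + 3)^3*cos(j)^3)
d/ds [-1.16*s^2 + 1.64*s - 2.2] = 1.64 - 2.32*s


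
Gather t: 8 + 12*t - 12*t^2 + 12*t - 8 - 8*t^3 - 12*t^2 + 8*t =-8*t^3 - 24*t^2 + 32*t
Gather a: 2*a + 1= 2*a + 1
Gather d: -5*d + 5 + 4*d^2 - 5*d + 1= 4*d^2 - 10*d + 6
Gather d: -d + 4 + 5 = 9 - d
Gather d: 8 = 8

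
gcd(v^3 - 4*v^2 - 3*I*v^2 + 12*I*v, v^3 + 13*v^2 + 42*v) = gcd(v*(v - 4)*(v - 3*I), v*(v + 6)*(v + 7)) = v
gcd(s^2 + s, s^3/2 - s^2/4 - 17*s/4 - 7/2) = s + 1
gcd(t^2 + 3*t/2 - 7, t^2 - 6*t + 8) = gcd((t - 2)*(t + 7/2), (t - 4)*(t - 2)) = t - 2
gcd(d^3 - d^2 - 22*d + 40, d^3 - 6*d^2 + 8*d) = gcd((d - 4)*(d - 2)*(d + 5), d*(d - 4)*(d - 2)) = d^2 - 6*d + 8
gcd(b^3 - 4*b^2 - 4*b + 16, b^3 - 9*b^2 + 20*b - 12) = b - 2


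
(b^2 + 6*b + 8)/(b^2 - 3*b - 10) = (b + 4)/(b - 5)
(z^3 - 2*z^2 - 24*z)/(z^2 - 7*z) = (z^2 - 2*z - 24)/(z - 7)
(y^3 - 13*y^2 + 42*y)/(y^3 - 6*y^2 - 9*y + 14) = y*(y - 6)/(y^2 + y - 2)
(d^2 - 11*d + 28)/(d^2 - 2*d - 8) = (d - 7)/(d + 2)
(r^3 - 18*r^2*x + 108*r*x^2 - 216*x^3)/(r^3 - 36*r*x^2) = (r^2 - 12*r*x + 36*x^2)/(r*(r + 6*x))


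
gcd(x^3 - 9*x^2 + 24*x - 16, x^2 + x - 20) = x - 4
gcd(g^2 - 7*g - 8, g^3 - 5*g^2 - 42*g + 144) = g - 8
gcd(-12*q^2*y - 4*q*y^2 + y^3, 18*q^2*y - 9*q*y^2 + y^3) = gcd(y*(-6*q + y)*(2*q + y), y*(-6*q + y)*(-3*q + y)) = -6*q*y + y^2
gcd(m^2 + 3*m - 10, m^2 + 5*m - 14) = m - 2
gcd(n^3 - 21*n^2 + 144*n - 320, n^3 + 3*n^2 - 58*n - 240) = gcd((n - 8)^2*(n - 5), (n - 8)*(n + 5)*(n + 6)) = n - 8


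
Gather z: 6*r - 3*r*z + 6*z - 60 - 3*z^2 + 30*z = 6*r - 3*z^2 + z*(36 - 3*r) - 60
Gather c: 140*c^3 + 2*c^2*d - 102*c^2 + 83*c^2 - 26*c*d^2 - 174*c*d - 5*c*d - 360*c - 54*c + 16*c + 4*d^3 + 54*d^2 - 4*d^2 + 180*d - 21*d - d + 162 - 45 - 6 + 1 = 140*c^3 + c^2*(2*d - 19) + c*(-26*d^2 - 179*d - 398) + 4*d^3 + 50*d^2 + 158*d + 112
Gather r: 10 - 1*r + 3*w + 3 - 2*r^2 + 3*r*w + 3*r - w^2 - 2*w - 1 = -2*r^2 + r*(3*w + 2) - w^2 + w + 12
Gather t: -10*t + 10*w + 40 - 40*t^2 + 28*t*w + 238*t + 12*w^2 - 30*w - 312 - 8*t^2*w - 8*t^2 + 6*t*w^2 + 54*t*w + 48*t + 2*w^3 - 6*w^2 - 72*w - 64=t^2*(-8*w - 48) + t*(6*w^2 + 82*w + 276) + 2*w^3 + 6*w^2 - 92*w - 336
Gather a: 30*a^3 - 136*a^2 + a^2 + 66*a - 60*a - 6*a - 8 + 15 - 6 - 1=30*a^3 - 135*a^2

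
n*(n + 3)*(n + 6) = n^3 + 9*n^2 + 18*n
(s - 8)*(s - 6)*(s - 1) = s^3 - 15*s^2 + 62*s - 48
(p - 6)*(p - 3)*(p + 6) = p^3 - 3*p^2 - 36*p + 108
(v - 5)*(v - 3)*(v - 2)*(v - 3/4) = v^4 - 43*v^3/4 + 77*v^2/2 - 213*v/4 + 45/2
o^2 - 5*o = o*(o - 5)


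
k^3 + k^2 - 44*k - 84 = (k - 7)*(k + 2)*(k + 6)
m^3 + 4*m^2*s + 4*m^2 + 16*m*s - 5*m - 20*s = (m - 1)*(m + 5)*(m + 4*s)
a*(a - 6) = a^2 - 6*a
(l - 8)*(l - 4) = l^2 - 12*l + 32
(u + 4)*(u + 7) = u^2 + 11*u + 28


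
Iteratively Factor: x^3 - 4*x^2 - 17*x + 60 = (x - 5)*(x^2 + x - 12) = (x - 5)*(x + 4)*(x - 3)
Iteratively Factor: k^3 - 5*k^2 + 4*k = (k)*(k^2 - 5*k + 4) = k*(k - 1)*(k - 4)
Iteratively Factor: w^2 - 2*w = (w - 2)*(w)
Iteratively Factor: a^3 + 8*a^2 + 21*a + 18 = (a + 3)*(a^2 + 5*a + 6) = (a + 3)^2*(a + 2)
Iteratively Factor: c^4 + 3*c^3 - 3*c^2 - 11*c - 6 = (c - 2)*(c^3 + 5*c^2 + 7*c + 3) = (c - 2)*(c + 1)*(c^2 + 4*c + 3) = (c - 2)*(c + 1)^2*(c + 3)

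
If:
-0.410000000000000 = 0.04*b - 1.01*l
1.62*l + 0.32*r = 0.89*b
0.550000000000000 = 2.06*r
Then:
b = 0.90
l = 0.44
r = 0.27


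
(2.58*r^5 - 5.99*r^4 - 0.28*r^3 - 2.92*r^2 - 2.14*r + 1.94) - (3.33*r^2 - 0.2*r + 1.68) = 2.58*r^5 - 5.99*r^4 - 0.28*r^3 - 6.25*r^2 - 1.94*r + 0.26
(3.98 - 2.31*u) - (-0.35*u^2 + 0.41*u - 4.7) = 0.35*u^2 - 2.72*u + 8.68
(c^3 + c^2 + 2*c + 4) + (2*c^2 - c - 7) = c^3 + 3*c^2 + c - 3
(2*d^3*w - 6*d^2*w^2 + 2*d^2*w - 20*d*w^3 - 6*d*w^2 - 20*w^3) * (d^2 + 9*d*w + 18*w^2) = 2*d^5*w + 12*d^4*w^2 + 2*d^4*w - 38*d^3*w^3 + 12*d^3*w^2 - 288*d^2*w^4 - 38*d^2*w^3 - 360*d*w^5 - 288*d*w^4 - 360*w^5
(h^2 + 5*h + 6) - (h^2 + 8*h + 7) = -3*h - 1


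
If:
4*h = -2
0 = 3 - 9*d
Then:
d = 1/3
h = -1/2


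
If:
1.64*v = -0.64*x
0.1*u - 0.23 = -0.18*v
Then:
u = 0.702439024390244*x + 2.3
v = -0.390243902439024*x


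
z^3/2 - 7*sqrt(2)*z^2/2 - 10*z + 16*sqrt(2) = (z/2 + sqrt(2))*(z - 8*sqrt(2))*(z - sqrt(2))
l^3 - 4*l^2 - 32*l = l*(l - 8)*(l + 4)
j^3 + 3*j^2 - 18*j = j*(j - 3)*(j + 6)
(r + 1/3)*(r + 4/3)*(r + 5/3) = r^3 + 10*r^2/3 + 29*r/9 + 20/27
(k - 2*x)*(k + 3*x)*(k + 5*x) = k^3 + 6*k^2*x - k*x^2 - 30*x^3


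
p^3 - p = p*(p - 1)*(p + 1)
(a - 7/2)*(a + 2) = a^2 - 3*a/2 - 7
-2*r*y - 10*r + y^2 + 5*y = (-2*r + y)*(y + 5)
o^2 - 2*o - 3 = (o - 3)*(o + 1)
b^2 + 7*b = b*(b + 7)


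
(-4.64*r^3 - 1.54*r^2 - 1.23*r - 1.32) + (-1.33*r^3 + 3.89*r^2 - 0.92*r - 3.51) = -5.97*r^3 + 2.35*r^2 - 2.15*r - 4.83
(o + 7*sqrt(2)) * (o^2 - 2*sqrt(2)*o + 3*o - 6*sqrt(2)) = o^3 + 3*o^2 + 5*sqrt(2)*o^2 - 28*o + 15*sqrt(2)*o - 84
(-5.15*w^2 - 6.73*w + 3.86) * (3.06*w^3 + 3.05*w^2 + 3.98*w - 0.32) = -15.759*w^5 - 36.3013*w^4 - 29.2119*w^3 - 13.3644*w^2 + 17.5164*w - 1.2352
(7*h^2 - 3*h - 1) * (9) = 63*h^2 - 27*h - 9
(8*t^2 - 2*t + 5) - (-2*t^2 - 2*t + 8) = 10*t^2 - 3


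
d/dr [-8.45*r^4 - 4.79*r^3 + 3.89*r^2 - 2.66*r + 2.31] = -33.8*r^3 - 14.37*r^2 + 7.78*r - 2.66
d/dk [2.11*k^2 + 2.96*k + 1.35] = 4.22*k + 2.96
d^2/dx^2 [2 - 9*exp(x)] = -9*exp(x)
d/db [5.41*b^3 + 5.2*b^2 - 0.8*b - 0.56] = 16.23*b^2 + 10.4*b - 0.8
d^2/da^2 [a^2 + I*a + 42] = 2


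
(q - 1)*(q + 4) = q^2 + 3*q - 4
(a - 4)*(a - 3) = a^2 - 7*a + 12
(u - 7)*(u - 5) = u^2 - 12*u + 35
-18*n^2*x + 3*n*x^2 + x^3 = x*(-3*n + x)*(6*n + x)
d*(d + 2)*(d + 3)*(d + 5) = d^4 + 10*d^3 + 31*d^2 + 30*d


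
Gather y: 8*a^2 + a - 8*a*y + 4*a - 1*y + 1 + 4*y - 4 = 8*a^2 + 5*a + y*(3 - 8*a) - 3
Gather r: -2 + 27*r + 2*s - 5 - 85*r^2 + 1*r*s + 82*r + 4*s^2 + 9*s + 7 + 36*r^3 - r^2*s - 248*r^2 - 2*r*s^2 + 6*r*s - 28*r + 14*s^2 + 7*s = 36*r^3 + r^2*(-s - 333) + r*(-2*s^2 + 7*s + 81) + 18*s^2 + 18*s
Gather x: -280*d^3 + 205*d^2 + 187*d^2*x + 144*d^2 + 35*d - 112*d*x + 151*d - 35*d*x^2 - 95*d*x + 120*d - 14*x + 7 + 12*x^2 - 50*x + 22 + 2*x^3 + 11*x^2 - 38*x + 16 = -280*d^3 + 349*d^2 + 306*d + 2*x^3 + x^2*(23 - 35*d) + x*(187*d^2 - 207*d - 102) + 45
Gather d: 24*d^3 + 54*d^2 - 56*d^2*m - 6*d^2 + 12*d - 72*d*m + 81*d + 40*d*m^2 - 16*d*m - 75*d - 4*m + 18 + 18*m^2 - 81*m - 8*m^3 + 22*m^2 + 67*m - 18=24*d^3 + d^2*(48 - 56*m) + d*(40*m^2 - 88*m + 18) - 8*m^3 + 40*m^2 - 18*m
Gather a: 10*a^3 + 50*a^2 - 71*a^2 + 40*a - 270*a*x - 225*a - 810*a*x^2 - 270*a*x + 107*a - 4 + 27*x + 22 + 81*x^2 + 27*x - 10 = 10*a^3 - 21*a^2 + a*(-810*x^2 - 540*x - 78) + 81*x^2 + 54*x + 8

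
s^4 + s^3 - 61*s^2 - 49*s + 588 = (s - 7)*(s - 3)*(s + 4)*(s + 7)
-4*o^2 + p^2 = (-2*o + p)*(2*o + p)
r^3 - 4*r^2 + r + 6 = (r - 3)*(r - 2)*(r + 1)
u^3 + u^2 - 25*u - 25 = (u - 5)*(u + 1)*(u + 5)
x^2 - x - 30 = (x - 6)*(x + 5)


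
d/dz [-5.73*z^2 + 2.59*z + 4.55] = 2.59 - 11.46*z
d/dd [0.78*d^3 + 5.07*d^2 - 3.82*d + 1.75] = 2.34*d^2 + 10.14*d - 3.82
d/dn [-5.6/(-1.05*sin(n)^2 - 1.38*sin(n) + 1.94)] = -(11.76*sin(n) + 7.728)*cos(n)/(1.05*sin(n)^2 + 1.38*sin(n) - 1.94)^2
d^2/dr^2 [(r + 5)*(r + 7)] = 2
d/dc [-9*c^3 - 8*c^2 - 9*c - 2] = -27*c^2 - 16*c - 9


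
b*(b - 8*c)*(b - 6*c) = b^3 - 14*b^2*c + 48*b*c^2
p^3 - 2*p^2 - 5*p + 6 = (p - 3)*(p - 1)*(p + 2)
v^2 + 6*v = v*(v + 6)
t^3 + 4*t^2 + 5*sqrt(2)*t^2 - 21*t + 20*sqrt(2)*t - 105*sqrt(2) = (t - 3)*(t + 7)*(t + 5*sqrt(2))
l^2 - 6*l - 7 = (l - 7)*(l + 1)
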